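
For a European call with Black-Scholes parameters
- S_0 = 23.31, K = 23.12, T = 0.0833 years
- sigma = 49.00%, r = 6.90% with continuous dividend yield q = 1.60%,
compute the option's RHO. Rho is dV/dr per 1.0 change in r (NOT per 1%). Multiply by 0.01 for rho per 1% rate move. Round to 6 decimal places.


Answer: Rho = 0.971468

Derivation:
d1 = 0.1598010965; d2 = 0.0183785736
phi(d1) = 0.3938808887; exp(-qT) = 0.9986680878; exp(-rT) = 0.9942687864
N(d2) = 0.5073315773
Rho = K*T*exp(-rT)*N(d2) = 23.1200 * 0.0833 * 0.9942687864 * 0.5073315773 = 0.971468


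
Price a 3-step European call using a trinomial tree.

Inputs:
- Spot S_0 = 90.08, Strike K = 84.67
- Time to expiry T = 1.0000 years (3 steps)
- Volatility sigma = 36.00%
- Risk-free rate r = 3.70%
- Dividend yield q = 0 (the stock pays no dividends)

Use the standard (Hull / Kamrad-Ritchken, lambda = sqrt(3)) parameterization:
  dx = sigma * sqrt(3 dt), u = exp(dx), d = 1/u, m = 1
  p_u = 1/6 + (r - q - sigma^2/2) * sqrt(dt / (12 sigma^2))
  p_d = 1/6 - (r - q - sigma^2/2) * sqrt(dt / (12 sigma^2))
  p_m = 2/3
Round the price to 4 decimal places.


dt = T/N = 0.333333; dx = sigma*sqrt(3*dt) = 0.360000
u = exp(dx) = 1.433329; d = 1/u = 0.697676
p_u = 0.153796, p_m = 0.666667, p_d = 0.179537
Discount per step: exp(-r*dt) = 0.987742
Stock lattice S(k, j) with j the centered position index:
  k=0: S(0,+0) = 90.0800
  k=1: S(1,-1) = 62.8467; S(1,+0) = 90.0800; S(1,+1) = 129.1143
  k=2: S(2,-2) = 43.8466; S(2,-1) = 62.8467; S(2,+0) = 90.0800; S(2,+1) = 129.1143; S(2,+2) = 185.0633
  k=3: S(3,-3) = 30.5908; S(3,-2) = 43.8466; S(3,-1) = 62.8467; S(3,+0) = 90.0800; S(3,+1) = 129.1143; S(3,+2) = 185.0633; S(3,+3) = 265.2567
Terminal payoffs V(N, j) = max(S_T - K, 0):
  V(3,-3) = 0.000000; V(3,-2) = 0.000000; V(3,-1) = 0.000000; V(3,+0) = 5.410000; V(3,+1) = 44.444314; V(3,+2) = 100.393344; V(3,+3) = 180.586734
Backward induction: V(k, j) = exp(-r*dt) * [p_u * V(k+1, j+1) + p_m * V(k+1, j) + p_d * V(k+1, j-1)]
  V(2,-2) = exp(-r*dt) * [p_u*0.000000 + p_m*0.000000 + p_d*0.000000] = 0.000000
  V(2,-1) = exp(-r*dt) * [p_u*5.410000 + p_m*0.000000 + p_d*0.000000] = 0.821839
  V(2,+0) = exp(-r*dt) * [p_u*44.444314 + p_m*5.410000 + p_d*0.000000] = 10.314043
  V(2,+1) = exp(-r*dt) * [p_u*100.393344 + p_m*44.444314 + p_d*5.410000] = 45.476611
  V(2,+2) = exp(-r*dt) * [p_u*180.586734 + p_m*100.393344 + p_d*44.444314] = 101.423235
  V(1,-1) = exp(-r*dt) * [p_u*10.314043 + p_m*0.821839 + p_d*0.000000] = 2.107995
  V(1,+0) = exp(-r*dt) * [p_u*45.476611 + p_m*10.314043 + p_d*0.821839] = 13.845890
  V(1,+1) = exp(-r*dt) * [p_u*101.423235 + p_m*45.476611 + p_d*10.314043] = 47.182491
  V(0,+0) = exp(-r*dt) * [p_u*47.182491 + p_m*13.845890 + p_d*2.107995] = 16.658818

Answer: Price = V(0,0) = 16.6588


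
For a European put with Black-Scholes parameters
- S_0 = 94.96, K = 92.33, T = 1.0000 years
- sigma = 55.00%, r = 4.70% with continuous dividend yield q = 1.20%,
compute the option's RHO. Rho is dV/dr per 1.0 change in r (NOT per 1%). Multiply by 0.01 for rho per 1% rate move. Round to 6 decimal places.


d1 = 0.3897029718; d2 = -0.1602970282
phi(d1) = 0.3697704999; exp(-qT) = 0.9880717129; exp(-rT) = 0.9540873976
N(-d2) = 0.5636764501
Rho = -K*T*exp(-rT)*N(-d2) = -92.3300 * 1.0000 * 0.9540873976 * 0.5636764501 = -49.654760

Answer: Rho = -49.654760


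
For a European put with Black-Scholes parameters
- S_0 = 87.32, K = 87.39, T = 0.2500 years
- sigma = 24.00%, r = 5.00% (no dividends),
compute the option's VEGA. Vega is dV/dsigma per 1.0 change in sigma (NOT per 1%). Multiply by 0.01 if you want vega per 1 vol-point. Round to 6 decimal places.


Answer: Vega = 17.203149

Derivation:
d1 = 0.1574889337; d2 = 0.0374889337
phi(d1) = 0.3940253958; exp(-qT) = 1.0000000000; exp(-rT) = 0.9875778005
Vega = S * exp(-qT) * phi(d1) * sqrt(T) = 87.3200 * 1.0000000000 * 0.3940253958 * 0.5000000000 = 17.203149


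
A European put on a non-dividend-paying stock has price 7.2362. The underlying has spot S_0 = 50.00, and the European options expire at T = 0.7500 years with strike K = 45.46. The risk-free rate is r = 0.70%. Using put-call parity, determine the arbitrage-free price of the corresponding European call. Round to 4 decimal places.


Put-call parity: C - P = S_0 * exp(-qT) - K * exp(-rT).
S_0 * exp(-qT) = 50.0000 * 1.00000000 = 50.00000000
K * exp(-rT) = 45.4600 * 0.99476376 = 45.22196040
C = P + S*exp(-qT) - K*exp(-rT)
C = 7.2362 + 50.00000000 - 45.22196040 = 12.0142

Answer: Call price = 12.0142


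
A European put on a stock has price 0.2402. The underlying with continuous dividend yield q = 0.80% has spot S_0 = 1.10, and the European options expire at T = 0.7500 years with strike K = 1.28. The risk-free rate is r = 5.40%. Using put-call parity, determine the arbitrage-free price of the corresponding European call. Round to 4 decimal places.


Answer: Call price = 0.1044

Derivation:
Put-call parity: C - P = S_0 * exp(-qT) - K * exp(-rT).
S_0 * exp(-qT) = 1.1000 * 0.99401796 = 1.09341976
K * exp(-rT) = 1.2800 * 0.96030916 = 1.22919573
C = P + S*exp(-qT) - K*exp(-rT)
C = 0.2402 + 1.09341976 - 1.22919573 = 0.1044


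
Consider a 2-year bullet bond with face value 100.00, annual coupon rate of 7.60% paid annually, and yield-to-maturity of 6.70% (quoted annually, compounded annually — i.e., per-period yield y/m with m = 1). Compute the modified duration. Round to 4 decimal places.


Answer: Modified duration = 1.8087

Derivation:
Coupon per period c = face * coupon_rate / m = 7.600000
Periods per year m = 1; per-period yield y/m = 0.067000
Number of cashflows N = 2
Cashflows (t years, CF_t, discount factor 1/(1+y/m)^(m*t), PV):
  t = 1.0000: CF_t = 7.600000, DF = 0.937207, PV = 7.122774
  t = 2.0000: CF_t = 107.600000, DF = 0.878357, PV = 94.511234
Price P = sum_t PV_t = 101.634008
First compute Macaulay numerator sum_t t * PV_t:
  t * PV_t at t = 1.0000: 7.122774
  t * PV_t at t = 2.0000: 189.022467
Macaulay duration D = 196.145242 / 101.634008 = 1.929917
Modified duration = D / (1 + y/m) = 1.929917 / (1 + 0.067000) = 1.808732


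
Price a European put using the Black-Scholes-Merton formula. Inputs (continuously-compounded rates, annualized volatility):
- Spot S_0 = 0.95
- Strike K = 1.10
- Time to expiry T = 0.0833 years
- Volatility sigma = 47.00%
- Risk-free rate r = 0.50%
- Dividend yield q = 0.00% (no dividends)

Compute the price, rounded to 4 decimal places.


Answer: Price = 0.1595

Derivation:
d1 = (ln(S/K) + (r - q + 0.5*sigma^2) * T) / (sigma * sqrt(T)) = -1.00985118
d2 = d1 - sigma * sqrt(T) = -1.14550135
exp(-rT) = 0.99958359; exp(-qT) = 1.00000000
P = K * exp(-rT) * N(-d2) - S_0 * exp(-qT) * N(-d1)
N(-d1) = 0.84371670; N(-d2) = 0.87399923
P = 1.1000 * 0.99958359 * 0.87399923 - 0.9500 * 1.00000000 * 0.84371670 = 0.1595


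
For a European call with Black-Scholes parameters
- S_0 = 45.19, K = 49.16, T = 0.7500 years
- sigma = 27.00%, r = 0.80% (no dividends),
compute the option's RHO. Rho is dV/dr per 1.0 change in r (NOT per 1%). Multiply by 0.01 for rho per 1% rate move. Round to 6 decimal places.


Answer: Rho = 11.942667

Derivation:
d1 = -0.2175411391; d2 = -0.4513679982
phi(d1) = 0.3896132857; exp(-qT) = 1.0000000000; exp(-rT) = 0.9940179641
N(d2) = 0.3258621720
Rho = K*T*exp(-rT)*N(d2) = 49.1600 * 0.7500 * 0.9940179641 * 0.3258621720 = 11.942667


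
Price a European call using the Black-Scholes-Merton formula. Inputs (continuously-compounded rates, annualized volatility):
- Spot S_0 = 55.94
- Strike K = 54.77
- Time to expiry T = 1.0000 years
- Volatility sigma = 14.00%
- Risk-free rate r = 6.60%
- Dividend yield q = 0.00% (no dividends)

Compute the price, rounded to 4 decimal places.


Answer: Price = 5.8857

Derivation:
d1 = (ln(S/K) + (r - q + 0.5*sigma^2) * T) / (sigma * sqrt(T)) = 0.69240778
d2 = d1 - sigma * sqrt(T) = 0.55240778
exp(-rT) = 0.93613086; exp(-qT) = 1.00000000
C = S_0 * exp(-qT) * N(d1) - K * exp(-rT) * N(d2)
N(d1) = 0.75565936; N(d2) = 0.70966550
C = 55.9400 * 1.00000000 * 0.75565936 - 54.7700 * 0.93613086 * 0.70966550 = 5.8857


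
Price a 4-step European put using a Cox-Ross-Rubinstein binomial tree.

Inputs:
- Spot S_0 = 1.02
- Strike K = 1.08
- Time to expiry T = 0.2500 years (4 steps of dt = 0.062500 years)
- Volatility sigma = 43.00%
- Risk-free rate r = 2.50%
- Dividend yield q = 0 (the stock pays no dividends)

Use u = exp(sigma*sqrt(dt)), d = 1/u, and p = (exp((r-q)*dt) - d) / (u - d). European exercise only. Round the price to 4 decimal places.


dt = T/N = 0.062500
u = exp(sigma*sqrt(dt)) = 1.113491; d = 1/u = 0.898077
p = (exp((r-q)*dt) - d) / (u - d) = 0.480410
Discount per step: exp(-r*dt) = 0.998439
Stock lattice S(k, i) with i counting down-moves:
  k=0: S(0,0) = 1.0200
  k=1: S(1,0) = 1.1358; S(1,1) = 0.9160
  k=2: S(2,0) = 1.2647; S(2,1) = 1.0200; S(2,2) = 0.8227
  k=3: S(3,0) = 1.4082; S(3,1) = 1.1358; S(3,2) = 0.9160; S(3,3) = 0.7388
  k=4: S(4,0) = 1.5680; S(4,1) = 1.2647; S(4,2) = 1.0200; S(4,3) = 0.8227; S(4,4) = 0.6635
Terminal payoffs V(N, i) = max(K - S_T, 0):
  V(4,0) = 0.000000; V(4,1) = 0.000000; V(4,2) = 0.060000; V(4,3) = 0.257328; V(4,4) = 0.416481
Backward induction: V(k, i) = exp(-r*dt) * [p * V(k+1, i) + (1-p) * V(k+1, i+1)].
  V(3,0) = exp(-r*dt) * [p*0.000000 + (1-p)*0.000000] = 0.000000
  V(3,1) = exp(-r*dt) * [p*0.000000 + (1-p)*0.060000] = 0.031127
  V(3,2) = exp(-r*dt) * [p*0.060000 + (1-p)*0.257328] = 0.162276
  V(3,3) = exp(-r*dt) * [p*0.257328 + (1-p)*0.416481] = 0.339491
  V(2,0) = exp(-r*dt) * [p*0.000000 + (1-p)*0.031127] = 0.016148
  V(2,1) = exp(-r*dt) * [p*0.031127 + (1-p)*0.162276] = 0.099115
  V(2,2) = exp(-r*dt) * [p*0.162276 + (1-p)*0.339491] = 0.253958
  V(1,0) = exp(-r*dt) * [p*0.016148 + (1-p)*0.099115] = 0.059164
  V(1,1) = exp(-r*dt) * [p*0.099115 + (1-p)*0.253958] = 0.179290
  V(0,0) = exp(-r*dt) * [p*0.059164 + (1-p)*0.179290] = 0.121391

Answer: Price = V(0,0) = 0.1214


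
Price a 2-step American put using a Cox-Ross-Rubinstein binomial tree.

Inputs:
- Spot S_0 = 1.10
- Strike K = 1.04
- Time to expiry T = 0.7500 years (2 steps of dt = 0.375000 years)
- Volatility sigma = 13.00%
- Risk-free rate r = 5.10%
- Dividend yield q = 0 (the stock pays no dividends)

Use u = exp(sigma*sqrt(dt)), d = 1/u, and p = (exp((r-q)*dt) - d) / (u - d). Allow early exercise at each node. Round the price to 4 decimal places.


dt = T/N = 0.375000
u = exp(sigma*sqrt(dt)) = 1.082863; d = 1/u = 0.923478
p = (exp((r-q)*dt) - d) / (u - d) = 0.601256
Discount per step: exp(-r*dt) = 0.981057
Stock lattice S(k, i) with i counting down-moves:
  k=0: S(0,0) = 1.1000
  k=1: S(1,0) = 1.1911; S(1,1) = 1.0158
  k=2: S(2,0) = 1.2899; S(2,1) = 1.1000; S(2,2) = 0.9381
Terminal payoffs V(N, i) = max(K - S_T, 0):
  V(2,0) = 0.000000; V(2,1) = 0.000000; V(2,2) = 0.101907
Backward induction: V(k, i) = exp(-r*dt) * [p * V(k+1, i) + (1-p) * V(k+1, i+1)]; then take max(V_cont, immediate exercise) for American.
  V(1,0) = exp(-r*dt) * [p*0.000000 + (1-p)*0.000000] = 0.000000; exercise = 0.000000; V(1,0) = max -> 0.000000
  V(1,1) = exp(-r*dt) * [p*0.000000 + (1-p)*0.101907] = 0.039865; exercise = 0.024174; V(1,1) = max -> 0.039865
  V(0,0) = exp(-r*dt) * [p*0.000000 + (1-p)*0.039865] = 0.015595; exercise = 0.000000; V(0,0) = max -> 0.015595

Answer: Price = V(0,0) = 0.0156


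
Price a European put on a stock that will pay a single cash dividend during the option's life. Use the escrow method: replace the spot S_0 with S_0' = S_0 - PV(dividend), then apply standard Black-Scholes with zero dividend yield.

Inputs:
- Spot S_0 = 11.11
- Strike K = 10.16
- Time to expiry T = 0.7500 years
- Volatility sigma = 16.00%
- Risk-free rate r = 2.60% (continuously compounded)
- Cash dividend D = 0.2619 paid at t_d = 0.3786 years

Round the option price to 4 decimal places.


Answer: Price = 0.2367

Derivation:
PV(D) = D * exp(-r * t_d) = 0.2619 * 0.99020469 = 0.25933461
S_0' = S_0 - PV(D) = 11.1100 - 0.25933461 = 10.85066539
d1 = (ln(S_0'/K) + (r + sigma^2/2)*T) / (sigma*sqrt(T)) = 0.68465055
d2 = d1 - sigma*sqrt(T) = 0.54608648
exp(-rT) = 0.98068890
N(-d1) = 0.24678223; N(-d2) = 0.29250325
P = K * exp(-rT) * N(-d2) - S_0' * N(-d1) = 10.1600 * 0.98068890 * 0.29250325 - 10.85066539 * 0.24678223 = 0.2367


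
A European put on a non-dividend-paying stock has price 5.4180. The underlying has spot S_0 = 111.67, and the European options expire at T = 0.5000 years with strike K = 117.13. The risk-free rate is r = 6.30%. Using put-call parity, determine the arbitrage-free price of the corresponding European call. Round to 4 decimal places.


Answer: Call price = 3.5901

Derivation:
Put-call parity: C - P = S_0 * exp(-qT) - K * exp(-rT).
S_0 * exp(-qT) = 111.6700 * 1.00000000 = 111.67000000
K * exp(-rT) = 117.1300 * 0.96899096 = 113.49791073
C = P + S*exp(-qT) - K*exp(-rT)
C = 5.4180 + 111.67000000 - 113.49791073 = 3.5901


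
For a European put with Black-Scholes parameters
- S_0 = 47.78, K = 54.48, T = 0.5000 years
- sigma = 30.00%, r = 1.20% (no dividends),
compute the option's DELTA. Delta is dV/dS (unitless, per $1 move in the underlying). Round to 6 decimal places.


d1 = -0.4842574591; d2 = -0.6963894934
phi(d1) = 0.3548034955; exp(-qT) = 1.0000000000; exp(-rT) = 0.9940179641
N(-d1) = 0.6858984185
Delta = -exp(-qT) * N(-d1) = -1.0000000000 * 0.6858984185 = -0.685898

Answer: Delta = -0.685898


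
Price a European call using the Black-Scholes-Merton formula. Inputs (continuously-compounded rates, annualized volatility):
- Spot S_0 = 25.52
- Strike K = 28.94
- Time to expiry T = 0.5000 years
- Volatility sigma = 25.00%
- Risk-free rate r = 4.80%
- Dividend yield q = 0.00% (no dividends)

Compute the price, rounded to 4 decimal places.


d1 = (ln(S/K) + (r - q + 0.5*sigma^2) * T) / (sigma * sqrt(T)) = -0.48726594
d2 = d1 - sigma * sqrt(T) = -0.66404264
exp(-rT) = 0.97628571; exp(-qT) = 1.00000000
C = S_0 * exp(-qT) * N(d1) - K * exp(-rT) * N(d2)
N(d1) = 0.31303494; N(d2) = 0.25333151
C = 25.5200 * 1.00000000 * 0.31303494 - 28.9400 * 0.97628571 * 0.25333151 = 0.8311

Answer: Price = 0.8311


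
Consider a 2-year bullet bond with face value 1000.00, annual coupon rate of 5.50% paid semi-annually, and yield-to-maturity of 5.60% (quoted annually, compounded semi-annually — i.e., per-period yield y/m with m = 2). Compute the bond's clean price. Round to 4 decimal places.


Coupon per period c = face * coupon_rate / m = 27.500000
Periods per year m = 2; per-period yield y/m = 0.028000
Number of cashflows N = 4
Cashflows (t years, CF_t, discount factor 1/(1+y/m)^(m*t), PV):
  t = 0.5000: CF_t = 27.500000, DF = 0.972763, PV = 26.750973
  t = 1.0000: CF_t = 27.500000, DF = 0.946267, PV = 26.022347
  t = 1.5000: CF_t = 27.500000, DF = 0.920493, PV = 25.313567
  t = 2.0000: CF_t = 1027.500000, DF = 0.895422, PV = 920.045641
Price P = sum_t PV_t = 998.132528

Answer: Price = 998.1325


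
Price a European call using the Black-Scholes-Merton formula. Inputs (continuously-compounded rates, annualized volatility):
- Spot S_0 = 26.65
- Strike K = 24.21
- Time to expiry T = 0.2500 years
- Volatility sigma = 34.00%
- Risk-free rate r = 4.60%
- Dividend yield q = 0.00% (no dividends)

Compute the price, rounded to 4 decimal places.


Answer: Price = 3.4021

Derivation:
d1 = (ln(S/K) + (r - q + 0.5*sigma^2) * T) / (sigma * sqrt(T)) = 0.71749047
d2 = d1 - sigma * sqrt(T) = 0.54749047
exp(-rT) = 0.98856587; exp(-qT) = 1.00000000
C = S_0 * exp(-qT) * N(d1) - K * exp(-rT) * N(d2)
N(d1) = 0.76346424; N(d2) = 0.70797909
C = 26.6500 * 1.00000000 * 0.76346424 - 24.2100 * 0.98856587 * 0.70797909 = 3.4021


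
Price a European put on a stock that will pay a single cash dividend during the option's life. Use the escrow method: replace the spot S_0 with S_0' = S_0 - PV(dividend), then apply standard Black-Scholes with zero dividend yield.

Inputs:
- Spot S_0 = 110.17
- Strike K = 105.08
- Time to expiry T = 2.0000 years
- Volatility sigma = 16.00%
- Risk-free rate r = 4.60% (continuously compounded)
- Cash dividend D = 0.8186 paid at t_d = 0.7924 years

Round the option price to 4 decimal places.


PV(D) = D * exp(-r * t_d) = 0.8186 * 0.96420592 = 0.78929896
S_0' = S_0 - PV(D) = 110.1700 - 0.78929896 = 109.38070104
d1 = (ln(S_0'/K) + (r + sigma^2/2)*T) / (sigma*sqrt(T)) = 0.69699737
d2 = d1 - sigma*sqrt(T) = 0.47072320
exp(-rT) = 0.91210515
N(-d1) = 0.24290222; N(-d2) = 0.31891921
P = K * exp(-rT) * N(-d2) - S_0' * N(-d1) = 105.0800 * 0.91210515 * 0.31891921 - 109.38070104 * 0.24290222 = 3.9977

Answer: Price = 3.9977


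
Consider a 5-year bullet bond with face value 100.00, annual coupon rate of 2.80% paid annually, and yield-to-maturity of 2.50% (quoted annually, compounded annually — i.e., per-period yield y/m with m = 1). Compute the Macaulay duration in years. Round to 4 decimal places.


Answer: Macaulay duration = 4.7371 years

Derivation:
Coupon per period c = face * coupon_rate / m = 2.800000
Periods per year m = 1; per-period yield y/m = 0.025000
Number of cashflows N = 5
Cashflows (t years, CF_t, discount factor 1/(1+y/m)^(m*t), PV):
  t = 1.0000: CF_t = 2.800000, DF = 0.975610, PV = 2.731707
  t = 2.0000: CF_t = 2.800000, DF = 0.951814, PV = 2.665080
  t = 3.0000: CF_t = 2.800000, DF = 0.928599, PV = 2.600078
  t = 4.0000: CF_t = 2.800000, DF = 0.905951, PV = 2.536662
  t = 5.0000: CF_t = 102.800000, DF = 0.883854, PV = 90.860221
Price P = sum_t PV_t = 101.393749
Macaulay numerator sum_t t * PV_t:
  t * PV_t at t = 1.0000: 2.731707
  t * PV_t at t = 2.0000: 5.330161
  t * PV_t at t = 3.0000: 7.800235
  t * PV_t at t = 4.0000: 10.146647
  t * PV_t at t = 5.0000: 454.301104
Macaulay duration D = (sum_t t * PV_t) / P = 480.309854 / 101.393749 = 4.737076


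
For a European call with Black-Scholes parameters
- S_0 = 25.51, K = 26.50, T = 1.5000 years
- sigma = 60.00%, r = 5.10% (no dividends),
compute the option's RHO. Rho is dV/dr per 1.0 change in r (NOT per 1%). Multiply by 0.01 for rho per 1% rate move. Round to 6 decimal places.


d1 = 0.4197143508; d2 = -0.3151325720
phi(d1) = 0.3653064819; exp(-qT) = 1.0000000000; exp(-rT) = 0.9263529143
N(d2) = 0.3763304993
Rho = K*T*exp(-rT)*N(d2) = 26.5000 * 1.5000 * 0.9263529143 * 0.3763304993 = 13.857440

Answer: Rho = 13.857440


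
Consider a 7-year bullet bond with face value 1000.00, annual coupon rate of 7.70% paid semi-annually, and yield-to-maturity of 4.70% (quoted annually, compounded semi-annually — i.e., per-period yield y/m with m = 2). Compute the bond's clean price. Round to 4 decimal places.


Coupon per period c = face * coupon_rate / m = 38.500000
Periods per year m = 2; per-period yield y/m = 0.023500
Number of cashflows N = 14
Cashflows (t years, CF_t, discount factor 1/(1+y/m)^(m*t), PV):
  t = 0.5000: CF_t = 38.500000, DF = 0.977040, PV = 37.616023
  t = 1.0000: CF_t = 38.500000, DF = 0.954606, PV = 36.752343
  t = 1.5000: CF_t = 38.500000, DF = 0.932688, PV = 35.908494
  t = 2.0000: CF_t = 38.500000, DF = 0.911273, PV = 35.084019
  t = 2.5000: CF_t = 38.500000, DF = 0.890350, PV = 34.278475
  t = 3.0000: CF_t = 38.500000, DF = 0.869907, PV = 33.491427
  t = 3.5000: CF_t = 38.500000, DF = 0.849934, PV = 32.722449
  t = 4.0000: CF_t = 38.500000, DF = 0.830419, PV = 31.971128
  t = 4.5000: CF_t = 38.500000, DF = 0.811352, PV = 31.237057
  t = 5.0000: CF_t = 38.500000, DF = 0.792723, PV = 30.519840
  t = 5.5000: CF_t = 38.500000, DF = 0.774522, PV = 29.819092
  t = 6.0000: CF_t = 38.500000, DF = 0.756739, PV = 29.134433
  t = 6.5000: CF_t = 38.500000, DF = 0.739363, PV = 28.465494
  t = 7.0000: CF_t = 1038.500000, DF = 0.722387, PV = 750.199280
Price P = sum_t PV_t = 1177.199553

Answer: Price = 1177.1996


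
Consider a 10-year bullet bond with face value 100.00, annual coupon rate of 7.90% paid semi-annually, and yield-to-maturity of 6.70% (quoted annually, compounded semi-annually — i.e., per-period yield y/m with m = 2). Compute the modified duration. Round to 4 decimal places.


Coupon per period c = face * coupon_rate / m = 3.950000
Periods per year m = 2; per-period yield y/m = 0.033500
Number of cashflows N = 20
Cashflows (t years, CF_t, discount factor 1/(1+y/m)^(m*t), PV):
  t = 0.5000: CF_t = 3.950000, DF = 0.967586, PV = 3.821964
  t = 1.0000: CF_t = 3.950000, DF = 0.936222, PV = 3.698079
  t = 1.5000: CF_t = 3.950000, DF = 0.905876, PV = 3.578209
  t = 2.0000: CF_t = 3.950000, DF = 0.876512, PV = 3.462224
  t = 2.5000: CF_t = 3.950000, DF = 0.848101, PV = 3.349999
  t = 3.0000: CF_t = 3.950000, DF = 0.820611, PV = 3.241412
  t = 3.5000: CF_t = 3.950000, DF = 0.794011, PV = 3.136344
  t = 4.0000: CF_t = 3.950000, DF = 0.768274, PV = 3.034682
  t = 4.5000: CF_t = 3.950000, DF = 0.743371, PV = 2.936316
  t = 5.0000: CF_t = 3.950000, DF = 0.719275, PV = 2.841138
  t = 5.5000: CF_t = 3.950000, DF = 0.695961, PV = 2.749045
  t = 6.0000: CF_t = 3.950000, DF = 0.673402, PV = 2.659937
  t = 6.5000: CF_t = 3.950000, DF = 0.651574, PV = 2.573717
  t = 7.0000: CF_t = 3.950000, DF = 0.630454, PV = 2.490293
  t = 7.5000: CF_t = 3.950000, DF = 0.610018, PV = 2.409572
  t = 8.0000: CF_t = 3.950000, DF = 0.590245, PV = 2.331468
  t = 8.5000: CF_t = 3.950000, DF = 0.571113, PV = 2.255895
  t = 9.0000: CF_t = 3.950000, DF = 0.552601, PV = 2.182772
  t = 9.5000: CF_t = 3.950000, DF = 0.534689, PV = 2.112020
  t = 10.0000: CF_t = 103.950000, DF = 0.517357, PV = 53.779266
Price P = sum_t PV_t = 108.644351
First compute Macaulay numerator sum_t t * PV_t:
  t * PV_t at t = 0.5000: 1.910982
  t * PV_t at t = 1.0000: 3.698079
  t * PV_t at t = 1.5000: 5.367313
  t * PV_t at t = 2.0000: 6.924448
  t * PV_t at t = 2.5000: 8.374998
  t * PV_t at t = 3.0000: 9.724235
  t * PV_t at t = 3.5000: 10.977205
  t * PV_t at t = 4.0000: 12.138730
  t * PV_t at t = 4.5000: 13.213421
  t * PV_t at t = 5.0000: 14.205689
  t * PV_t at t = 5.5000: 15.119746
  t * PV_t at t = 6.0000: 15.959621
  t * PV_t at t = 6.5000: 16.729163
  t * PV_t at t = 7.0000: 17.432048
  t * PV_t at t = 7.5000: 18.071789
  t * PV_t at t = 8.0000: 18.651741
  t * PV_t at t = 8.5000: 19.175109
  t * PV_t at t = 9.0000: 19.644951
  t * PV_t at t = 9.5000: 20.064187
  t * PV_t at t = 10.0000: 537.792665
Macaulay duration D = 785.176118 / 108.644351 = 7.227031
Modified duration = D / (1 + y/m) = 7.227031 / (1 + 0.033500) = 6.992773

Answer: Modified duration = 6.9928


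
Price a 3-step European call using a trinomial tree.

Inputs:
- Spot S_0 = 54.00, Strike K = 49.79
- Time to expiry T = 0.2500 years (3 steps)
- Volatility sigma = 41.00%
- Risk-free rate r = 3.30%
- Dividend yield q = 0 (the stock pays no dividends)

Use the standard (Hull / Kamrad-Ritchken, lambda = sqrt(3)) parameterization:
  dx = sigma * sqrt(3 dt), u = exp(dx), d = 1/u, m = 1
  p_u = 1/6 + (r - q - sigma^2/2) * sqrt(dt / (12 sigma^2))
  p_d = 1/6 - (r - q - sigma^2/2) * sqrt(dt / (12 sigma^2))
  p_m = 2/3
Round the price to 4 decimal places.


dt = T/N = 0.083333; dx = sigma*sqrt(3*dt) = 0.205000
u = exp(dx) = 1.227525; d = 1/u = 0.814647
p_u = 0.156291, p_m = 0.666667, p_d = 0.177043
Discount per step: exp(-r*dt) = 0.997254
Stock lattice S(k, j) with j the centered position index:
  k=0: S(0,+0) = 54.0000
  k=1: S(1,-1) = 43.9910; S(1,+0) = 54.0000; S(1,+1) = 66.2864
  k=2: S(2,-2) = 35.8371; S(2,-1) = 43.9910; S(2,+0) = 54.0000; S(2,+1) = 66.2864; S(2,+2) = 81.3682
  k=3: S(3,-3) = 29.1946; S(3,-2) = 35.8371; S(3,-1) = 43.9910; S(3,+0) = 54.0000; S(3,+1) = 66.2864; S(3,+2) = 81.3682; S(3,+3) = 99.8815
Terminal payoffs V(N, j) = max(S_T - K, 0):
  V(3,-3) = 0.000000; V(3,-2) = 0.000000; V(3,-1) = 0.000000; V(3,+0) = 4.210000; V(3,+1) = 16.496354; V(3,+2) = 31.578160; V(3,+3) = 50.091456
Backward induction: V(k, j) = exp(-r*dt) * [p_u * V(k+1, j+1) + p_m * V(k+1, j) + p_d * V(k+1, j-1)]
  V(2,-2) = exp(-r*dt) * [p_u*0.000000 + p_m*0.000000 + p_d*0.000000] = 0.000000
  V(2,-1) = exp(-r*dt) * [p_u*4.210000 + p_m*0.000000 + p_d*0.000000] = 0.656177
  V(2,+0) = exp(-r*dt) * [p_u*16.496354 + p_m*4.210000 + p_d*0.000000] = 5.370104
  V(2,+1) = exp(-r*dt) * [p_u*31.578160 + p_m*16.496354 + p_d*4.210000] = 16.632488
  V(2,+2) = exp(-r*dt) * [p_u*50.091456 + p_m*31.578160 + p_d*16.496354] = 31.714158
  V(1,-1) = exp(-r*dt) * [p_u*5.370104 + p_m*0.656177 + p_d*0.000000] = 1.273242
  V(1,+0) = exp(-r*dt) * [p_u*16.632488 + p_m*5.370104 + p_d*0.656177] = 6.278454
  V(1,+1) = exp(-r*dt) * [p_u*31.714158 + p_m*16.632488 + p_d*5.370104] = 16.949015
  V(0,+0) = exp(-r*dt) * [p_u*16.949015 + p_m*6.278454 + p_d*1.273242] = 7.040638

Answer: Price = V(0,0) = 7.0406


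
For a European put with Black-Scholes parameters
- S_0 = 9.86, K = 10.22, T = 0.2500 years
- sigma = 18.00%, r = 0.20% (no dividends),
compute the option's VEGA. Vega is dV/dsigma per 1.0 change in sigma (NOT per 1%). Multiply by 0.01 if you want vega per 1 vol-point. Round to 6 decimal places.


d1 = -0.3478935129; d2 = -0.4378935129
phi(d1) = 0.3755162694; exp(-qT) = 1.0000000000; exp(-rT) = 0.9995001250
Vega = S * exp(-qT) * phi(d1) * sqrt(T) = 9.8600 * 1.0000000000 * 0.3755162694 * 0.5000000000 = 1.851295

Answer: Vega = 1.851295


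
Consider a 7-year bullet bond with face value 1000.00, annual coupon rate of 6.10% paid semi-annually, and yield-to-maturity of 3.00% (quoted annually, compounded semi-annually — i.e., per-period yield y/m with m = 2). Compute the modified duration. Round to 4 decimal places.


Coupon per period c = face * coupon_rate / m = 30.500000
Periods per year m = 2; per-period yield y/m = 0.015000
Number of cashflows N = 14
Cashflows (t years, CF_t, discount factor 1/(1+y/m)^(m*t), PV):
  t = 0.5000: CF_t = 30.500000, DF = 0.985222, PV = 30.049261
  t = 1.0000: CF_t = 30.500000, DF = 0.970662, PV = 29.605183
  t = 1.5000: CF_t = 30.500000, DF = 0.956317, PV = 29.167668
  t = 2.0000: CF_t = 30.500000, DF = 0.942184, PV = 28.736619
  t = 2.5000: CF_t = 30.500000, DF = 0.928260, PV = 28.311940
  t = 3.0000: CF_t = 30.500000, DF = 0.914542, PV = 27.893537
  t = 3.5000: CF_t = 30.500000, DF = 0.901027, PV = 27.481317
  t = 4.0000: CF_t = 30.500000, DF = 0.887711, PV = 27.075189
  t = 4.5000: CF_t = 30.500000, DF = 0.874592, PV = 26.675063
  t = 5.0000: CF_t = 30.500000, DF = 0.861667, PV = 26.280851
  t = 5.5000: CF_t = 30.500000, DF = 0.848933, PV = 25.892464
  t = 6.0000: CF_t = 30.500000, DF = 0.836387, PV = 25.509816
  t = 6.5000: CF_t = 30.500000, DF = 0.824027, PV = 25.132824
  t = 7.0000: CF_t = 1030.500000, DF = 0.811849, PV = 836.610680
Price P = sum_t PV_t = 1194.422413
First compute Macaulay numerator sum_t t * PV_t:
  t * PV_t at t = 0.5000: 15.024631
  t * PV_t at t = 1.0000: 29.605183
  t * PV_t at t = 1.5000: 43.751502
  t * PV_t at t = 2.0000: 57.473238
  t * PV_t at t = 2.5000: 70.779850
  t * PV_t at t = 3.0000: 83.680611
  t * PV_t at t = 3.5000: 96.184610
  t * PV_t at t = 4.0000: 108.300757
  t * PV_t at t = 4.5000: 120.037785
  t * PV_t at t = 5.0000: 131.404253
  t * PV_t at t = 5.5000: 142.408550
  t * PV_t at t = 6.0000: 153.058898
  t * PV_t at t = 6.5000: 163.363356
  t * PV_t at t = 7.0000: 5856.274763
Macaulay duration D = 7071.347987 / 1194.422413 = 5.920308
Modified duration = D / (1 + y/m) = 5.920308 / (1 + 0.015000) = 5.832815

Answer: Modified duration = 5.8328


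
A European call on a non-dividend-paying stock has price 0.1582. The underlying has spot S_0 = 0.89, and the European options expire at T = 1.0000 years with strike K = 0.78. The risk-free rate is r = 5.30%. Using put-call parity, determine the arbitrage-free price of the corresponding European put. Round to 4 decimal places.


Answer: Put price = 0.0079

Derivation:
Put-call parity: C - P = S_0 * exp(-qT) - K * exp(-rT).
S_0 * exp(-qT) = 0.8900 * 1.00000000 = 0.89000000
K * exp(-rT) = 0.7800 * 0.94838001 = 0.73973641
P = C - S*exp(-qT) + K*exp(-rT)
P = 0.1582 - 0.89000000 + 0.73973641 = 0.0079


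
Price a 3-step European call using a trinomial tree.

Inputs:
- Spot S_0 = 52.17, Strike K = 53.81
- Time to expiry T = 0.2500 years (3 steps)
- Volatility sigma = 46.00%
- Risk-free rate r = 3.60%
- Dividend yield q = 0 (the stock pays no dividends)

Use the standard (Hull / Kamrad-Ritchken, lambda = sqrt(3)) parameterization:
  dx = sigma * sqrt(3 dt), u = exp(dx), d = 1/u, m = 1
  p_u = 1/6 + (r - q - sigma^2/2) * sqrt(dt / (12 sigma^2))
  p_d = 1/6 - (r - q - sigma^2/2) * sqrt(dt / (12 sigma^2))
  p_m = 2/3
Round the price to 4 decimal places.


Answer: Price = V(0,0) = 4.0993

Derivation:
dt = T/N = 0.083333; dx = sigma*sqrt(3*dt) = 0.230000
u = exp(dx) = 1.258600; d = 1/u = 0.794534
p_u = 0.154022, p_m = 0.666667, p_d = 0.179312
Discount per step: exp(-r*dt) = 0.997004
Stock lattice S(k, j) with j the centered position index:
  k=0: S(0,+0) = 52.1700
  k=1: S(1,-1) = 41.4508; S(1,+0) = 52.1700; S(1,+1) = 65.6612
  k=2: S(2,-2) = 32.9341; S(2,-1) = 41.4508; S(2,+0) = 52.1700; S(2,+1) = 65.6612; S(2,+2) = 82.6411
  k=3: S(3,-3) = 26.1672; S(3,-2) = 32.9341; S(3,-1) = 41.4508; S(3,+0) = 52.1700; S(3,+1) = 65.6612; S(3,+2) = 82.6411; S(3,+3) = 104.0121
Terminal payoffs V(N, j) = max(S_T - K, 0):
  V(3,-3) = 0.000000; V(3,-2) = 0.000000; V(3,-1) = 0.000000; V(3,+0) = 0.000000; V(3,+1) = 11.851163; V(3,+2) = 28.831140; V(3,+3) = 50.202139
Backward induction: V(k, j) = exp(-r*dt) * [p_u * V(k+1, j+1) + p_m * V(k+1, j) + p_d * V(k+1, j-1)]
  V(2,-2) = exp(-r*dt) * [p_u*0.000000 + p_m*0.000000 + p_d*0.000000] = 0.000000
  V(2,-1) = exp(-r*dt) * [p_u*0.000000 + p_m*0.000000 + p_d*0.000000] = 0.000000
  V(2,+0) = exp(-r*dt) * [p_u*11.851163 + p_m*0.000000 + p_d*0.000000] = 1.819869
  V(2,+1) = exp(-r*dt) * [p_u*28.831140 + p_m*11.851163 + p_d*0.000000] = 12.304429
  V(2,+2) = exp(-r*dt) * [p_u*50.202139 + p_m*28.831140 + p_d*11.851163] = 28.990928
  V(1,-1) = exp(-r*dt) * [p_u*1.819869 + p_m*0.000000 + p_d*0.000000] = 0.279460
  V(1,+0) = exp(-r*dt) * [p_u*12.304429 + p_m*1.819869 + p_d*0.000000] = 3.099084
  V(1,+1) = exp(-r*dt) * [p_u*28.990928 + p_m*12.304429 + p_d*1.819869] = 12.955584
  V(0,+0) = exp(-r*dt) * [p_u*12.955584 + p_m*3.099084 + p_d*0.279460] = 4.099292


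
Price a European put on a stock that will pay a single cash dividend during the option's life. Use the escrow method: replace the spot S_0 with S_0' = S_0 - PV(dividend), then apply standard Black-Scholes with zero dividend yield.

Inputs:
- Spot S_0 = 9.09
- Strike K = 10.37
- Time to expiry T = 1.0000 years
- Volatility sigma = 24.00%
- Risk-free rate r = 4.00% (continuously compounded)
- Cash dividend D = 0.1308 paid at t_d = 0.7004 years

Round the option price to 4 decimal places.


PV(D) = D * exp(-r * t_d) = 0.1308 * 0.97237281 = 0.12718636
S_0' = S_0 - PV(D) = 9.0900 - 0.12718636 = 8.96281364
d1 = (ln(S_0'/K) + (r + sigma^2/2)*T) / (sigma*sqrt(T)) = -0.32097009
d2 = d1 - sigma*sqrt(T) = -0.56097009
exp(-rT) = 0.96078944
N(-d1) = 0.62588347; N(-d2) = 0.71259104
P = K * exp(-rT) * N(-d2) - S_0' * N(-d1) = 10.3700 * 0.96078944 * 0.71259104 - 8.96281364 * 0.62588347 = 1.4901

Answer: Price = 1.4901


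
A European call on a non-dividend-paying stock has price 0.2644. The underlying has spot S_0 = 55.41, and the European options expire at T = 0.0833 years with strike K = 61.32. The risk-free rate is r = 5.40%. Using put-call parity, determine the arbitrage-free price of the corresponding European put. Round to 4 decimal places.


Answer: Put price = 5.8992

Derivation:
Put-call parity: C - P = S_0 * exp(-qT) - K * exp(-rT).
S_0 * exp(-qT) = 55.4100 * 1.00000000 = 55.41000000
K * exp(-rT) = 61.3200 * 0.99551190 = 61.04478982
P = C - S*exp(-qT) + K*exp(-rT)
P = 0.2644 - 55.41000000 + 61.04478982 = 5.8992


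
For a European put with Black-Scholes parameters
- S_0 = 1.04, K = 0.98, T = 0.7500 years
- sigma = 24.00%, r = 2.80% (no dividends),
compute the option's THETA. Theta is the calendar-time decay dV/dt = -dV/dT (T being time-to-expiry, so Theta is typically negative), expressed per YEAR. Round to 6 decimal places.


Answer: Theta = -0.040524

Derivation:
d1 = 0.4908604106; d2 = 0.2830143137
phi(d1) = 0.3536631033; exp(-qT) = 1.0000000000; exp(-rT) = 0.9792189646
Theta = -S*exp(-qT)*phi(d1)*sigma/(2*sqrt(T)) + r*K*exp(-rT)*N(-d2) - q*S*exp(-qT)*N(-d1)
N(-d1) = 0.3117625897; N(-d2) = 0.3885829323; sqrt(T) = 0.8660254038
Term 1 = -1.0400 * 1.0000000000 * 0.3536631033 * 0.2400 / (2 * 0.8660254038) = -0.0509651970
Term 2 = 0.0280 * 0.9800 * 0.9792189646 * 0.3885829323 = 0.0104411334
Term 3 = 0 (no dividend yield, q = 0)
Theta = -0.0509651970 + (0.0104411334) + (0.0000000000) = -0.040524


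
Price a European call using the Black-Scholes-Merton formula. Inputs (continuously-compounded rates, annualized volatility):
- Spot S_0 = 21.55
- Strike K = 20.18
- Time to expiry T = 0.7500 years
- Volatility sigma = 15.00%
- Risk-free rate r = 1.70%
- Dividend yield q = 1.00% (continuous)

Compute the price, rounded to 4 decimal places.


d1 = (ln(S/K) + (r - q + 0.5*sigma^2) * T) / (sigma * sqrt(T)) = 0.61100056
d2 = d1 - sigma * sqrt(T) = 0.48109675
exp(-rT) = 0.98733094; exp(-qT) = 0.99252805
C = S_0 * exp(-qT) * N(d1) - K * exp(-rT) * N(d2)
N(d1) = 0.72940040; N(d2) = 0.68477613
C = 21.5500 * 0.99252805 * 0.72940040 - 20.1800 * 0.98733094 * 0.68477613 = 1.9574

Answer: Price = 1.9574


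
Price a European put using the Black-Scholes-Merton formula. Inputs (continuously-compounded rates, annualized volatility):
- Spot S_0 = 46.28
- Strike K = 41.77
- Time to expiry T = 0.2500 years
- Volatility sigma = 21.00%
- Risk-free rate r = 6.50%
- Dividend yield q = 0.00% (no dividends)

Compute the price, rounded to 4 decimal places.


d1 = (ln(S/K) + (r - q + 0.5*sigma^2) * T) / (sigma * sqrt(T)) = 1.18375261
d2 = d1 - sigma * sqrt(T) = 1.07875261
exp(-rT) = 0.98388132; exp(-qT) = 1.00000000
P = K * exp(-rT) * N(-d2) - S_0 * exp(-qT) * N(-d1)
N(-d1) = 0.11825550; N(-d2) = 0.14034901
P = 41.7700 * 0.98388132 * 0.14034901 - 46.2800 * 1.00000000 * 0.11825550 = 0.2950

Answer: Price = 0.2950


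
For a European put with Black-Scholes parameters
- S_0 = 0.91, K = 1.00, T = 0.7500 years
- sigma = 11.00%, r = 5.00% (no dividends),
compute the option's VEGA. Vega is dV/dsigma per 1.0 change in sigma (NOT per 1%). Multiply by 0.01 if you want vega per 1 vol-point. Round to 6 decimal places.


d1 = -0.5487260771; d2 = -0.6439888715
phi(d1) = 0.3431839470; exp(-qT) = 1.0000000000; exp(-rT) = 0.9631944177
Vega = S * exp(-qT) * phi(d1) * sqrt(T) = 0.9100 * 1.0000000000 * 0.3431839470 * 0.8660254038 = 0.270457

Answer: Vega = 0.270457


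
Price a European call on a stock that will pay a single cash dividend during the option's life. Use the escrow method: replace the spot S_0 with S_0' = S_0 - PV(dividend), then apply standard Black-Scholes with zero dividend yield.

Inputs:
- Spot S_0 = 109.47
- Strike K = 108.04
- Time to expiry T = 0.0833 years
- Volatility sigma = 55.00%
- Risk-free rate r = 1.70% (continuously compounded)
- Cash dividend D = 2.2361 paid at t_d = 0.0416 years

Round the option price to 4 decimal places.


PV(D) = D * exp(-r * t_d) = 2.2361 * 0.99929305 = 2.23451919
S_0' = S_0 - PV(D) = 109.4700 - 2.23451919 = 107.23548081
d1 = (ln(S_0'/K) + (r + sigma^2/2)*T) / (sigma*sqrt(T)) = 0.04120502
d2 = d1 - sigma*sqrt(T) = -0.11753454
exp(-rT) = 0.99858490
N(d1) = 0.51643378; N(d2) = 0.45321824
C = S_0' * N(d1) - K * exp(-rT) * N(d2) = 107.23548081 * 0.51643378 - 108.0400 * 0.99858490 * 0.45321824 = 6.4836

Answer: Price = 6.4836


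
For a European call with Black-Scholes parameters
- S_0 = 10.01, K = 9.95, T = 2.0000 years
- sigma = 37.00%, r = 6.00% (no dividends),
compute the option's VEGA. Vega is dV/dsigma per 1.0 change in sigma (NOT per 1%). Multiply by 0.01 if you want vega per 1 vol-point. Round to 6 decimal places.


d1 = 0.5024510483; d2 = -0.0208079698
phi(d1) = 0.3516330702; exp(-qT) = 1.0000000000; exp(-rT) = 0.8869204367
Vega = S * exp(-qT) * phi(d1) * sqrt(T) = 10.0100 * 1.0000000000 * 0.3516330702 * 1.4142135624 = 4.977815

Answer: Vega = 4.977815


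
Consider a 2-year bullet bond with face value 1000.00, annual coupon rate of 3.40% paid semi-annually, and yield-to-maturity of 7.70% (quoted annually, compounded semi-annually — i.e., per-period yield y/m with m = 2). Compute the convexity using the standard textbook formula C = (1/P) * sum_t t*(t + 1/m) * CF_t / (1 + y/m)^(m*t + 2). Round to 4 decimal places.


Coupon per period c = face * coupon_rate / m = 17.000000
Periods per year m = 2; per-period yield y/m = 0.038500
Number of cashflows N = 4
Cashflows (t years, CF_t, discount factor 1/(1+y/m)^(m*t), PV):
  t = 0.5000: CF_t = 17.000000, DF = 0.962927, PV = 16.369764
  t = 1.0000: CF_t = 17.000000, DF = 0.927229, PV = 15.762893
  t = 1.5000: CF_t = 17.000000, DF = 0.892854, PV = 15.178520
  t = 2.0000: CF_t = 1017.000000, DF = 0.859754, PV = 874.369398
Price P = sum_t PV_t = 921.680575
Convexity numerator sum_t t*(t + 1/m) * CF_t / (1+y/m)^(m*t + 2):
  t = 0.5000: term = 7.589260
  t = 1.0000: term = 21.923716
  t = 1.5000: term = 42.221890
  t = 2.0000: term = 4053.703240
Convexity = (1/P) * sum = 4125.438106 / 921.680575 = 4.475996

Answer: Convexity = 4.4760


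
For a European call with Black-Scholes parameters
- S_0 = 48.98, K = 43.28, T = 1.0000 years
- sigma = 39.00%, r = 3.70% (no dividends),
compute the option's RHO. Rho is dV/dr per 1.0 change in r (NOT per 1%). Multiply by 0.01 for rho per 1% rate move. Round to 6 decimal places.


d1 = 0.6071061974; d2 = 0.2171061974
phi(d1) = 0.3317984739; exp(-qT) = 1.0000000000; exp(-rT) = 0.9636761353
N(d2) = 0.5859372078
Rho = K*T*exp(-rT)*N(d2) = 43.2800 * 1.0000 * 0.9636761353 * 0.5859372078 = 24.438212

Answer: Rho = 24.438212


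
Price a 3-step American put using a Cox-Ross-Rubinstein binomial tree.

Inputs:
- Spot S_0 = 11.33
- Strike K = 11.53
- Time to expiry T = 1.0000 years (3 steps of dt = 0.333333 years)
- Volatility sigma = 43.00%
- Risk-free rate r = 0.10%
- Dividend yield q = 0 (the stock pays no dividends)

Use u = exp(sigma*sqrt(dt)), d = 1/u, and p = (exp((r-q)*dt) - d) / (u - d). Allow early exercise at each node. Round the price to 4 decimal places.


Answer: Price = V(0,0) = 2.2008

Derivation:
dt = T/N = 0.333333
u = exp(sigma*sqrt(dt)) = 1.281794; d = 1/u = 0.780157
p = (exp((r-q)*dt) - d) / (u - d) = 0.438916
Discount per step: exp(-r*dt) = 0.999667
Stock lattice S(k, i) with i counting down-moves:
  k=0: S(0,0) = 11.3300
  k=1: S(1,0) = 14.5227; S(1,1) = 8.8392
  k=2: S(2,0) = 18.6151; S(2,1) = 11.3300; S(2,2) = 6.8959
  k=3: S(3,0) = 23.8608; S(3,1) = 14.5227; S(3,2) = 8.8392; S(3,3) = 5.3799
Terminal payoffs V(N, i) = max(K - S_T, 0):
  V(3,0) = 0.000000; V(3,1) = 0.000000; V(3,2) = 2.690826; V(3,3) = 6.150087
Backward induction: V(k, i) = exp(-r*dt) * [p * V(k+1, i) + (1-p) * V(k+1, i+1)]; then take max(V_cont, immediate exercise) for American.
  V(2,0) = exp(-r*dt) * [p*0.000000 + (1-p)*0.000000] = 0.000000; exercise = 0.000000; V(2,0) = max -> 0.000000
  V(2,1) = exp(-r*dt) * [p*0.000000 + (1-p)*2.690826] = 1.509275; exercise = 0.200000; V(2,1) = max -> 1.509275
  V(2,2) = exp(-r*dt) * [p*2.690826 + (1-p)*6.150087] = 4.630217; exercise = 4.634060; V(2,2) = max -> 4.634060
  V(1,0) = exp(-r*dt) * [p*0.000000 + (1-p)*1.509275] = 0.846548; exercise = 0.000000; V(1,0) = max -> 0.846548
  V(1,1) = exp(-r*dt) * [p*1.509275 + (1-p)*4.634060] = 3.261454; exercise = 2.690826; V(1,1) = max -> 3.261454
  V(0,0) = exp(-r*dt) * [p*0.846548 + (1-p)*3.261454] = 2.200778; exercise = 0.200000; V(0,0) = max -> 2.200778


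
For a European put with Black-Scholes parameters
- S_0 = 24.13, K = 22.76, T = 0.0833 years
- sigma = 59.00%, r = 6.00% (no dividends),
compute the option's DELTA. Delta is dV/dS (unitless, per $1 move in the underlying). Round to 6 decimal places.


d1 = 0.4577500839; d2 = 0.2874658216
phi(d1) = 0.3592610116; exp(-qT) = 1.0000000000; exp(-rT) = 0.9950144692
N(-d1) = 0.3235660006
Delta = -exp(-qT) * N(-d1) = -1.0000000000 * 0.3235660006 = -0.323566

Answer: Delta = -0.323566


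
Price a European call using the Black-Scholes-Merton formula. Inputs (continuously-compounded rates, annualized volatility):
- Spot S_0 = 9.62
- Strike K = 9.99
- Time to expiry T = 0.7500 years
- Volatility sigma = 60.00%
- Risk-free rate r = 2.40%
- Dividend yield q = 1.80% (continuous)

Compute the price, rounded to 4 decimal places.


d1 = (ln(S/K) + (r - q + 0.5*sigma^2) * T) / (sigma * sqrt(T)) = 0.19583658
d2 = d1 - sigma * sqrt(T) = -0.32377866
exp(-rT) = 0.98216103; exp(-qT) = 0.98659072
C = S_0 * exp(-qT) * N(d1) - K * exp(-rT) * N(d2)
N(d1) = 0.57763096; N(d2) = 0.37305281
C = 9.6200 * 0.98659072 * 0.57763096 - 9.9900 * 0.98216103 * 0.37305281 = 1.8220

Answer: Price = 1.8220
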